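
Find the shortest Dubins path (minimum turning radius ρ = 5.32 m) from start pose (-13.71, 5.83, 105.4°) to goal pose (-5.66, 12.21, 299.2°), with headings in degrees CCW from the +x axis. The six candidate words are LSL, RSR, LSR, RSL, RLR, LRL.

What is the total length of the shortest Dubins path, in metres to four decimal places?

23.2703 m

Let ψ = atan2(Δy, Δx) = atan2(6.38, 8.05) = 38.3985° be the start→goal bearing.
Normalize: d = |goal − start| / ρ = 10.271655/5.32 = 1.930762, α = (θ_start − ψ) mod 360° = 67.0015° = 1.169397 rad, β = (θ_goal − ψ) mod 360° = 260.8015° = 4.551845 rad.
Common terms: sin α = 0.920515, cos α = 0.390706, sin β = -0.987141, cos β = -0.159855, cos(α−β) = -0.971134, d² = 3.727843. Work in radians in the unit-radius frame; every candidate has L = ρ·(t + p + q).
LSL: p² = 2 + d² − 2cos(α−β) + 2d(sin α − sin β) = 15.036571; p = √p² = 3.877702; φ = atan2(cos β − cos α, d + sin α − sin β) = -0.142463 rad; t = (φ − α) mod 2π = 4.971325 rad, q = (β − φ) mod 2π = 4.694308 rad → L = 5.32·(4.971325 + 3.877702 + 4.694308) = 5.32·13.543335 = 72.050543 m
RSR: p² = 2 + d² − 2cos(α−β) + 2d(sin β − sin α) = 0.303652; p = √p² = 0.551046; φ = atan2(cos α − cos β, d − sin α + sin β) = 1.528852 rad; t = (α − φ) mod 2π = 5.923731 rad, q = (φ − β) mod 2π = 3.260192 rad → L = 5.32·(5.923731 + 0.551046 + 3.260192) = 5.32·9.734968 = 51.790032 m
LSR: p² = d² − 2 + 2cos(α−β) + 2d(sin α + sin β) = -0.471701 < 0 → infeasible
RSL: p² = d² − 2 + 2cos(α−β) − 2d(sin α + sin β) = 0.042849; p = √p² = 0.207001; φ = atan2(cos α + cos β, d − sin α − sin β) − atan2(2, p) = -1.352597 rad; t = (α − φ) mod 2π = 2.521994 rad, q = (β − φ) mod 2π = 5.904442 rad → L = 5.32·(2.521994 + 0.207001 + 5.904442) = 5.32·8.633437 = 45.929887 m
RLR: c = (6 − d² + 2cos(α−β) + 2d(sin α − sin β))/8 = 0.962044; p = 2π − arccos c = 6.006783 rad; φ = atan2(cos α − cos β, d − sin α + sin β) = 1.528852 rad; t = (α − φ + p/2) mod 2π = 2.643937 rad, q = (α − β − t + p) mod 2π = 6.263584 rad → L = 5.32·(2.643937 + 6.006783 + 6.263584) = 5.32·14.914304 = 79.344097 m
LRL: c = (6 − d² + 2cos(α−β) − 2d(sin α − sin β))/8 = -0.879571; p = 2π − arccos c = 3.637428 rad; φ = atan2(cos β − cos α, d + sin α − sin β) = -0.142463 rad; t = (φ − α + p/2) mod 2π = 0.506854 rad, q = (β − α − t + p) mod 2π = 0.229837 rad → L = 5.32·(0.506854 + 3.637428 + 0.229837) = 5.32·4.374119 = 23.270316 m
Shortest: LRL with L = 23.270316 m ≈ 23.2703 m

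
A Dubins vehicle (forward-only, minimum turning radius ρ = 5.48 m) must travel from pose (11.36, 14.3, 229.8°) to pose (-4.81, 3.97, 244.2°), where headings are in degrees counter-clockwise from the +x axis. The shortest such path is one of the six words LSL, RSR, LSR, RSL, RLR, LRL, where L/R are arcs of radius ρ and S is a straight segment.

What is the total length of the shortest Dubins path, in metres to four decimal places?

Let ψ = atan2(Δy, Δx) = atan2(-10.33, -16.17) = -147.4280° be the start→goal bearing.
Normalize: d = |goal − start| / ρ = 19.187960/5.48 = 3.501453, α = (θ_start − ψ) mod 360° = 17.2280° = 0.300686 rad, β = (θ_goal − ψ) mod 360° = 31.6280° = 0.552013 rad.
Common terms: sin α = 0.296176, cos α = 0.955134, sin β = 0.524403, cos β = 0.851470, cos(α−β) = 0.968583, d² = 12.260170. Work in radians in the unit-radius frame; every candidate has L = ρ·(t + p + q).
LSL: p² = 2 + d² − 2cos(α−β) + 2d(sin α − sin β) = 10.724750; p = √p² = 3.274866; φ = atan2(cos β − cos α, d + sin α − sin β) = -0.031659 rad; t = (φ − α) mod 2π = 5.950840 rad, q = (β − φ) mod 2π = 0.583673 rad → L = 5.48·(5.950840 + 3.274866 + 0.583673) = 5.48·9.809379 = 53.755398 m
RSR: p² = 2 + d² − 2cos(α−β) + 2d(sin β − sin α) = 13.921256; p = √p² = 3.731120; φ = atan2(cos α − cos β, d − sin α + sin β) = 0.027787 rad; t = (α − φ) mod 2π = 0.272899 rad, q = (φ − β) mod 2π = 5.758959 rad → L = 5.48·(0.272899 + 3.731120 + 5.758959) = 5.48·9.762978 = 53.501119 m
LSR: p² = d² − 2 + 2cos(α−β) + 2d(sin α + sin β) = 17.943767; p = √p² = 4.236008; φ = atan2(−cos α − cos β, d + sin α + sin β) − atan2(−2, p) = 0.045189 rad; t = (φ − α) mod 2π = 6.027688 rad, q = (φ − β) mod 2π = 5.776361 rad → L = 5.48·(6.027688 + 4.236008 + 5.776361) = 5.48·16.040057 = 87.899512 m
RSL: p² = d² − 2 + 2cos(α−β) − 2d(sin α + sin β) = 6.450905; p = √p² = 2.539863; φ = atan2(cos α + cos β, d − sin α − sin β) − atan2(2, p) = -0.074054 rad; t = (α − φ) mod 2π = 0.374740 rad, q = (β − φ) mod 2π = 0.626067 rad → L = 5.48·(0.374740 + 2.539863 + 0.626067) = 5.48·3.540670 = 19.402873 m
RLR: c = (6 − d² + 2cos(α−β) + 2d(sin α − sin β))/8 = -0.740157; p = 2π − arccos c = 3.879085 rad; φ = atan2(cos α − cos β, d − sin α + sin β) = 0.027787 rad; t = (α − φ + p/2) mod 2π = 2.212442 rad, q = (α − β − t + p) mod 2π = 1.415316 rad → L = 5.48·(2.212442 + 3.879085 + 1.415316) = 5.48·7.506843 = 41.137498 m
LRL: c = (6 − d² + 2cos(α−β) − 2d(sin α − sin β))/8 = -0.340594; p = 2π − arccos c = 4.364841 rad; φ = atan2(cos β − cos α, d + sin α − sin β) = -0.031659 rad; t = (φ − α + p/2) mod 2π = 1.850075 rad, q = (β − α − t + p) mod 2π = 2.766093 rad → L = 5.48·(1.850075 + 4.364841 + 2.766093) = 5.48·8.981009 = 49.215927 m
Shortest: RSL with L = 19.402873 m ≈ 19.4029 m

19.4029 m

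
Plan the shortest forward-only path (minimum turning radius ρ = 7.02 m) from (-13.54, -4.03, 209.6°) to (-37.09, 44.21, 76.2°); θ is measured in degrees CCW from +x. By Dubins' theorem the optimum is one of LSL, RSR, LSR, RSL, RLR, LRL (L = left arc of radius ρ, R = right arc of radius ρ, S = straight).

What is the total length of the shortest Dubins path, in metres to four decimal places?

Let ψ = atan2(Δy, Δx) = atan2(48.24, -23.55) = 116.0209° be the start→goal bearing.
Normalize: d = |goal − start| / ρ = 53.681469/7.02 = 7.646933, α = (θ_start − ψ) mod 360° = 93.5791° = 1.633264 rad, β = (θ_goal − ψ) mod 360° = 320.1791° = 5.588180 rad.
Common terms: sin α = 0.998050, cos α = -0.062427, sin β = -0.640390, cos β = 0.768050, cos(α−β) = -0.687088, d² = 58.475583. Work in radians in the unit-radius frame; every candidate has L = ρ·(t + p + q).
LSL: p² = 2 + d² − 2cos(α−β) + 2d(sin α − sin β) = 86.907830; p = √p² = 9.322437; φ = atan2(cos β − cos α, d + sin α − sin β) = 0.089202 rad; t = (φ − α) mod 2π = 4.739124 rad, q = (β − φ) mod 2π = 5.498978 rad → L = 7.02·(4.739124 + 9.322437 + 5.498978) = 7.02·19.560538 = 137.314979 m
RSR: p² = 2 + d² − 2cos(α−β) + 2d(sin β − sin α) = 36.791686; p = √p² = 6.065615; φ = atan2(cos α − cos β, d − sin α + sin β) = -0.137347 rad; t = (α − φ) mod 2π = 1.770610 rad, q = (φ − β) mod 2π = 0.557659 rad → L = 7.02·(1.770610 + 6.065615 + 0.557659) = 7.02·8.393884 = 58.925067 m
LSR: p² = d² − 2 + 2cos(α−β) + 2d(sin α + sin β) = 60.571408; p = √p² = 7.782763; φ = atan2(−cos α − cos β, d + sin α + sin β) − atan2(−2, p) = 0.163610 rad; t = (φ − α) mod 2π = 4.813532 rad, q = (φ − β) mod 2π = 0.858616 rad → L = 7.02·(4.813532 + 7.782763 + 0.858616) = 7.02·13.454912 = 94.453481 m
RSL: p² = d² − 2 + 2cos(α−β) − 2d(sin α + sin β) = 49.631408; p = √p² = 7.044956; φ = atan2(cos α + cos β, d − sin α − sin β) − atan2(2, p) = -0.180111 rad; t = (α − φ) mod 2π = 1.813374 rad, q = (β − φ) mod 2π = 5.768291 rad → L = 7.02·(1.813374 + 7.044956 + 5.768291) = 7.02·14.626621 = 102.678880 m
RLR: c = (6 − d² + 2cos(α−β) + 2d(sin α − sin β))/8 = -3.598961, |c| > 1 → infeasible
LRL: c = (6 − d² + 2cos(α−β) − 2d(sin α − sin β))/8 = -9.863479, |c| > 1 → infeasible
Shortest: RSR with L = 58.925067 m ≈ 58.9251 m

58.9251 m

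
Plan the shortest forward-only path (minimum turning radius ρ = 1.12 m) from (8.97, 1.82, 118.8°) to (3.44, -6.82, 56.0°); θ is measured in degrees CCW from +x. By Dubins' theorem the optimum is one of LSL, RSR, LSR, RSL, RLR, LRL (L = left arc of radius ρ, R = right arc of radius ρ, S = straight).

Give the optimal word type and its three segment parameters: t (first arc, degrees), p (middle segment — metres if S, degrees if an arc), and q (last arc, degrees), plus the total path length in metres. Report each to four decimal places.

Let ψ = atan2(Δy, Δx) = atan2(-8.64, -5.53) = -122.6211° be the start→goal bearing.
Normalize: d = |goal − start| / ρ = 10.258192/1.12 = 9.159100, α = (θ_start − ψ) mod 360° = 241.4211° = 4.213594 rad, β = (θ_goal − ψ) mod 360° = 178.6211° = 3.117527 rad.
Common terms: sin α = -0.878159, cos α = -0.478368, sin β = 0.024064, cos β = -0.999710, cos(α−β) = 0.457098, d² = 83.889110. Work in radians in the unit-radius frame; every candidate has L = ρ·(t + p + q).
LSL: p² = 2 + d² − 2cos(α−β) + 2d(sin α − sin β) = 68.447813; p = √p² = 8.273319; φ = atan2(cos β − cos α, d + sin α − sin β) = -0.063057 rad; t = (φ − α) mod 2π = 2.006535 rad, q = (β − φ) mod 2π = 3.180583 rad → L = 1.12·(2.006535 + 8.273319 + 3.180583) = 1.12·13.460438 = 15.075690 m
RSR: p² = 2 + d² − 2cos(α−β) + 2d(sin β − sin α) = 101.502016; p = √p² = 10.074821; φ = atan2(cos α − cos β, d − sin α + sin β) = 0.051770 rad; t = (α − φ) mod 2π = 4.161823 rad, q = (φ − β) mod 2π = 3.217429 rad → L = 1.12·(4.161823 + 10.074821 + 3.217429) = 1.12·17.454073 = 19.548562 m
LSR: p² = d² − 2 + 2cos(α−β) + 2d(sin α + sin β) = 67.157808; p = √p² = 8.194987; φ = atan2(−cos α − cos β, d + sin α + sin β) − atan2(−2, p) = 0.415503 rad; t = (φ − α) mod 2π = 2.485094 rad, q = (φ − β) mod 2π = 3.581161 rad → L = 1.12·(2.485094 + 8.194987 + 3.581161) = 1.12·14.261243 = 15.972592 m
RSL: p² = d² − 2 + 2cos(α−β) − 2d(sin α + sin β) = 98.448804; p = √p² = 9.922137; φ = atan2(cos α + cos β, d − sin α − sin β) − atan2(2, p) = -0.345459 rad; t = (α − φ) mod 2π = 4.559052 rad, q = (β − φ) mod 2π = 3.462986 rad → L = 1.12·(4.559052 + 9.922137 + 3.462986) = 1.12·17.944175 = 20.097476 m
RLR: c = (6 − d² + 2cos(α−β) + 2d(sin α − sin β))/8 = -11.687752, |c| > 1 → infeasible
LRL: c = (6 − d² + 2cos(α−β) − 2d(sin α − sin β))/8 = -7.555977, |c| > 1 → infeasible
Shortest: LSL with L = 15.075690 m ≈ 15.0757 m
Convert LSL to answer units (arcs ×180/π): t = 2.006535·180/π = 114.9660°, p = ρ·p = 1.12·8.273319 = 9.2661 m, q = 3.180583·180/π = 182.2340°, L = 15.0757 m.

LSL: t = 114.9660°, p = 9.2661 m, q = 182.2340°, L = 15.0757 m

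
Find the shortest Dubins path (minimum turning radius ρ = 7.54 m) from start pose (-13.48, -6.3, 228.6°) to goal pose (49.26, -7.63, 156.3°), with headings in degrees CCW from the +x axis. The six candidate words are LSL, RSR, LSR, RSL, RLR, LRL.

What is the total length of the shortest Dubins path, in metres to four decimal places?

Let ψ = atan2(Δy, Δx) = atan2(-1.33, 62.74) = -1.2144° be the start→goal bearing.
Normalize: d = |goal − start| / ρ = 62.754095/7.54 = 8.322824, α = (θ_start − ψ) mod 360° = 229.8144° = 4.011018 rad, β = (θ_goal − ψ) mod 360° = 157.5144° = 2.749145 rad.
Common terms: sin α = -0.763958, cos α = -0.645266, sin β = 0.382451, cos β = -0.923976, cos(α−β) = 0.304033, d² = 69.269405. Work in radians in the unit-radius frame; every candidate has L = ρ·(t + p + q).
LSL: p² = 2 + d² − 2cos(α−β) + 2d(sin α − sin β) = 51.578611; p = √p² = 7.181825; φ = atan2(cos β − cos α, d + sin α − sin β) = -0.038817 rad; t = (φ − α) mod 2π = 2.233350 rad, q = (β − φ) mod 2π = 2.787962 rad → L = 7.54·(2.233350 + 7.181825 + 2.787962) = 7.54·12.203137 = 92.011655 m
RSR: p² = 2 + d² − 2cos(α−β) + 2d(sin β − sin α) = 89.744067; p = √p² = 9.473335; φ = atan2(cos α − cos β, d − sin α + sin β) = 0.029425 rad; t = (α − φ) mod 2π = 3.981593 rad, q = (φ − β) mod 2π = 3.563465 rad → L = 7.54·(3.981593 + 9.473335 + 3.563465) = 7.54·17.018393 = 128.318682 m
LSR: p² = d² − 2 + 2cos(α−β) + 2d(sin α + sin β) = 61.527036; p = √p² = 7.843917; φ = atan2(−cos α − cos β, d + sin α + sin β) − atan2(−2, p) = 0.444746 rad; t = (φ − α) mod 2π = 2.716914 rad, q = (φ − β) mod 2π = 3.978787 rad → L = 7.54·(2.716914 + 7.843917 + 3.978787) = 7.54·14.539618 = 109.628716 m
RSL: p² = d² − 2 + 2cos(α−β) − 2d(sin α + sin β) = 74.227906; p = √p² = 8.615562; φ = atan2(cos α + cos β, d − sin α − sin β) − atan2(2, p) = -0.406465 rad; t = (α − φ) mod 2π = 4.417483 rad, q = (β − φ) mod 2π = 3.155610 rad → L = 7.54·(4.417483 + 8.615562 + 3.155610) = 7.54·16.188655 = 122.062458 m
RLR: c = (6 − d² + 2cos(α−β) + 2d(sin α − sin β))/8 = -10.218008, |c| > 1 → infeasible
LRL: c = (6 − d² + 2cos(α−β) − 2d(sin α − sin β))/8 = -5.447326, |c| > 1 → infeasible
Shortest: LSL with L = 92.011655 m ≈ 92.0117 m

92.0117 m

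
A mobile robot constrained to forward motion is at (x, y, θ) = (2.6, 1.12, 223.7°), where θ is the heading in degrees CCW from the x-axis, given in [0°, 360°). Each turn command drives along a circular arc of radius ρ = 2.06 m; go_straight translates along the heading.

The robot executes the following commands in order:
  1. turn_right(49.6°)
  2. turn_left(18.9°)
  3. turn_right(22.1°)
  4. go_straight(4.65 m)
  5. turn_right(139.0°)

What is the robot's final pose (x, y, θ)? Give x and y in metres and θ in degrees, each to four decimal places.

set_pose: (x, y, θ) = (2.6000, 1.1200, 223.7000°), ρ = 2.06
turn_right(49.6°): centre at ρ to the right, rotate −49.6° → (0.9650, 0.5602, 174.1000°)
turn_left(18.9°): centre at ρ to the left, rotate +18.9° → (0.2899, 0.5183, 193.0000°)
turn_right(22.1°): centre at ρ to the right, rotate −22.1° → (-0.4993, 0.4915, 170.9000°)
go_straight(4.65): x += 4.65·cos θ, y += 4.65·sin θ → (-5.0908, 1.2269, 170.9000°)
turn_right(139.0°): centre at ρ to the right, rotate −139.0° → (-5.8536, 5.0099, 31.9000°)

(-5.8536, 5.0099, 31.9000°)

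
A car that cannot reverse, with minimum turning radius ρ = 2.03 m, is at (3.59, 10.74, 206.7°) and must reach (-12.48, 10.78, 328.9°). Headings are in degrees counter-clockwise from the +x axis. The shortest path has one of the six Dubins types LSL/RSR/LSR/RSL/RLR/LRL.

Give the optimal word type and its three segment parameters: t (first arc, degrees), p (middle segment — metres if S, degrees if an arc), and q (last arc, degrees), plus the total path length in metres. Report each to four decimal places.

RSL: t = 43.2800°, p = 13.5126 m, q = 165.4800°, L = 20.9090 m

Let ψ = atan2(Δy, Δx) = atan2(0.04, -16.07) = 179.8574° be the start→goal bearing.
Normalize: d = |goal − start| / ρ = 16.070050/2.03 = 7.916281, α = (θ_start − ψ) mod 360° = 26.8426° = 0.468492 rad, β = (θ_goal − ψ) mod 360° = 149.0426° = 2.601284 rad.
Common terms: sin α = 0.451541, cos α = 0.892250, sin β = 0.514400, cos β = -0.857550, cos(α−β) = -0.532876, d² = 62.667500. Work in radians in the unit-radius frame; every candidate has L = ρ·(t + p + q).
LSL: p² = 2 + d² − 2cos(α−β) + 2d(sin α − sin β) = 64.738032; p = √p² = 8.045995; φ = atan2(cos β − cos α, d + sin α − sin β) = -0.219227 rad; t = (φ − α) mod 2π = 5.595467 rad, q = (β − φ) mod 2π = 2.820511 rad → L = 2.03·(5.595467 + 8.045995 + 2.820511) = 2.03·16.461972 = 33.417804 m
RSR: p² = 2 + d² − 2cos(α−β) + 2d(sin β − sin α) = 66.728473; p = √p² = 8.168750; φ = atan2(cos α − cos β, d − sin α + sin β) = 0.215880 rad; t = (α − φ) mod 2π = 0.252612 rad, q = (φ − β) mod 2π = 3.897780 rad → L = 2.03·(0.252612 + 8.168750 + 3.897780) = 2.03·12.319143 = 25.007860 m
LSR: p² = d² − 2 + 2cos(α−β) + 2d(sin α + sin β) = 74.895078; p = √p² = 8.654194; φ = atan2(−cos α − cos β, d + sin α + sin β) − atan2(−2, p) = 0.223208 rad; t = (φ − α) mod 2π = 6.037901 rad, q = (φ − β) mod 2π = 3.905109 rad → L = 2.03·(6.037901 + 8.654194 + 3.905109) = 2.03·18.597204 = 37.752325 m
RSL: p² = d² − 2 + 2cos(α−β) − 2d(sin α + sin β) = 44.308416; p = √p² = 6.656457; φ = atan2(cos α + cos β, d − sin α − sin β) − atan2(2, p) = -0.286886 rad; t = (α − φ) mod 2π = 0.755378 rad, q = (β − φ) mod 2π = 2.888171 rad → L = 2.03·(0.755378 + 6.656457 + 2.888171) = 2.03·10.300006 = 20.909012 m
RLR: c = (6 − d² + 2cos(α−β) + 2d(sin α − sin β))/8 = -7.341059, |c| > 1 → infeasible
LRL: c = (6 − d² + 2cos(α−β) − 2d(sin α − sin β))/8 = -7.092254, |c| > 1 → infeasible
Shortest: RSL with L = 20.909012 m ≈ 20.9090 m
Convert RSL to answer units (arcs ×180/π): t = 0.755378·180/π = 43.2800°, p = ρ·p = 2.03·6.656457 = 13.5126 m, q = 2.888171·180/π = 165.4800°, L = 20.9090 m.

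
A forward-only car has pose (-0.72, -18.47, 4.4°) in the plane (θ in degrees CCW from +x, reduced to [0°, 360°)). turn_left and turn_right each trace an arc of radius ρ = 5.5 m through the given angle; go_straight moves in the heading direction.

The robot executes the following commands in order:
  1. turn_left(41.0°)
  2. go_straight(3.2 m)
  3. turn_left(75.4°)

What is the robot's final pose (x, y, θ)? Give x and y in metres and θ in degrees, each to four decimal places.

set_pose: (x, y, θ) = (-0.7200, -18.4700, 4.4000°), ρ = 5.5
turn_left(41.0°): centre at ρ to the left, rotate +41.0° → (2.7742, -16.8481, 45.4000°)
go_straight(3.2): x += 3.2·cos θ, y += 3.2·sin θ → (5.0211, -14.5696, 45.4000°)
turn_left(75.4°): centre at ρ to the left, rotate +75.4° → (5.8292, -7.8915, 120.8000°)

(5.8292, -7.8915, 120.8000°)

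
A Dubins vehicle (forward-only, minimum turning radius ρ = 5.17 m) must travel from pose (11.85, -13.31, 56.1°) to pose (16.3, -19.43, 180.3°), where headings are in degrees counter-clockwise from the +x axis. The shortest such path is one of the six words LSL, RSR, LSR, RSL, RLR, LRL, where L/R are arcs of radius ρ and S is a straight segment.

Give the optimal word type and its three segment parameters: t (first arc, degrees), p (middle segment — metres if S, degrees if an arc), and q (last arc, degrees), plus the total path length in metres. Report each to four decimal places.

Let ψ = atan2(Δy, Δx) = atan2(-6.12, 4.45) = -53.9782° be the start→goal bearing.
Normalize: d = |goal − start| / ρ = 7.566829/5.17 = 1.463603, α = (θ_start − ψ) mod 360° = 110.0782° = 1.921227 rad, β = (θ_goal − ψ) mod 360° = 234.2782° = 4.088926 rad.
Common terms: sin α = 0.939225, cos α = -0.343302, sin β = -0.811861, cos β = -0.583850, cos(α−β) = -0.562083, d² = 2.142135. Work in radians in the unit-radius frame; every candidate has L = ρ·(t + p + q).
LSL: p² = 2 + d² − 2cos(α−β) + 2d(sin α − sin β) = 10.392093; p = √p² = 3.223677; φ = atan2(cos β − cos α, d + sin α − sin β) = -0.074689 rad; t = (φ − α) mod 2π = 4.287270 rad, q = (β − φ) mod 2π = 4.163614 rad → L = 5.17·(4.287270 + 3.223677 + 4.163614) = 5.17·11.674561 = 60.357481 m
RSR: p² = 2 + d² − 2cos(α−β) + 2d(sin β − sin α) = 0.140510; p = √p² = 0.374846; φ = atan2(cos α − cos β, d − sin α + sin β) = 2.444848 rad; t = (α − φ) mod 2π = 5.759564 rad, q = (φ − β) mod 2π = 4.639108 rad → L = 5.17·(5.759564 + 0.374846 + 4.639108) = 5.17·10.773518 = 55.699089 m
LSR: p² = d² − 2 + 2cos(α−β) + 2d(sin α + sin β) = -0.609213 < 0 → infeasible
RSL: p² = d² − 2 + 2cos(α−β) − 2d(sin α + sin β) = -1.354852 < 0 → infeasible
RLR: c = (6 − d² + 2cos(α−β) + 2d(sin α − sin β))/8 = 0.982436; p = 2π − arccos c = 6.095487 rad; φ = atan2(cos α − cos β, d − sin α + sin β) = 2.444848 rad; t = (α − φ + p/2) mod 2π = 2.524122 rad, q = (α − β − t + p) mod 2π = 1.403666 rad → L = 5.17·(2.524122 + 6.095487 + 1.403666) = 5.17·10.023274 = 51.820329 m
LRL: c = (6 − d² + 2cos(α−β) − 2d(sin α − sin β))/8 = -0.299012; p = 2π − arccos c = 4.408732 rad; φ = atan2(cos β − cos α, d + sin α − sin β) = -0.074689 rad; t = (φ − α + p/2) mod 2π = 0.208451 rad, q = (β − α − t + p) mod 2π = 0.084795 rad → L = 5.17·(0.208451 + 4.408732 + 0.084795) = 5.17·4.701978 = 24.309227 m
Shortest: LRL with L = 24.309227 m ≈ 24.3092 m
Convert LRL to answer units (arcs ×180/π): t = 0.208451·180/π = 11.9433°, p = 4.408732·180/π = 252.6018°, q = 0.084795·180/π = 4.8584°, L = 24.3092 m.

LRL: t = 11.9433°, p = 252.6018°, q = 4.8584°, L = 24.3092 m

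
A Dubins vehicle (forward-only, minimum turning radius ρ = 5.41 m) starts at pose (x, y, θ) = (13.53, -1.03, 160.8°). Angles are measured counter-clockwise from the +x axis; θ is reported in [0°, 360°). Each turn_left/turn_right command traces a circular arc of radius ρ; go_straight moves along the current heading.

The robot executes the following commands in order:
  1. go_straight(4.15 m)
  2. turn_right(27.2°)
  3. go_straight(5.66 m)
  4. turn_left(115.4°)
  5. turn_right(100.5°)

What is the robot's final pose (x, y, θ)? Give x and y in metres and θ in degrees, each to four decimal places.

set_pose: (x, y, θ) = (13.5300, -1.0300, 160.8000°), ρ = 5.41
go_straight(4.15): x += 4.15·cos θ, y += 4.15·sin θ → (9.6108, 0.3348, 160.8000°)
turn_right(27.2°): centre at ρ to the right, rotate −27.2° → (7.4722, 1.7130, 133.6000°)
go_straight(5.66): x += 5.66·cos θ, y += 5.66·sin θ → (3.5690, 5.8118, 133.6000°)
turn_left(115.4°): centre at ρ to the left, rotate +115.4° → (-5.3994, 4.0198, 249.0000°)
turn_right(100.5°): centre at ρ to the right, rotate −100.5° → (-13.2768, 1.3458, 148.5000°)

(-13.2768, 1.3458, 148.5000°)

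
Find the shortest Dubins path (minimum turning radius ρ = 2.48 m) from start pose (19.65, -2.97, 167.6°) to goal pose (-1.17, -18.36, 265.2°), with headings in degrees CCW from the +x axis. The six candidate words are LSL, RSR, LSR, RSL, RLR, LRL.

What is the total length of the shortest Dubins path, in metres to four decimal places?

Let ψ = atan2(Δy, Δx) = atan2(-15.39, -20.82) = -143.5284° be the start→goal bearing.
Normalize: d = |goal − start| / ρ = 25.890626/2.48 = 10.439768, α = (θ_start − ψ) mod 360° = 311.1284° = 5.430216 rad, β = (θ_goal − ψ) mod 360° = 48.7284° = 0.850472 rad.
Common terms: sin α = -0.753237, cos α = 0.657749, sin β = 0.751592, cos β = 0.659629, cos(α−β) = -0.132256, d² = 108.988765. Work in radians in the unit-radius frame; every candidate has L = ρ·(t + p + q).
LSL: p² = 2 + d² − 2cos(α−β) + 2d(sin α − sin β) = 79.833153; p = √p² = 8.934940; φ = atan2(cos β − cos α, d + sin α − sin β) = 0.000210 rad; t = (φ − α) mod 2π = 0.853180 rad, q = (β − φ) mod 2π = 0.850261 rad → L = 2.48·(0.853180 + 8.934940 + 0.850261) = 2.48·10.638381 = 26.383186 m
RSR: p² = 2 + d² − 2cos(α−β) + 2d(sin β − sin α) = 142.673403; p = √p² = 11.944597; φ = atan2(cos α − cos β, d − sin α + sin β) = -0.000157 rad; t = (α − φ) mod 2π = 5.430373 rad, q = (φ − β) mod 2π = 5.432556 rad → L = 2.48·(5.430373 + 11.944597 + 5.432556) = 2.48·22.807526 = 56.562666 m
LSR: p² = d² − 2 + 2cos(α−β) + 2d(sin α + sin β) = 106.689900; p = √p² = 10.329080; φ = atan2(−cos α − cos β, d + sin α + sin β) − atan2(−2, p) = 0.065717 rad; t = (φ − α) mod 2π = 0.918686 rad, q = (φ − β) mod 2π = 5.498430 rad → L = 2.48·(0.918686 + 10.329080 + 5.498430) = 2.48·16.746197 = 41.530568 m
RSL: p² = d² − 2 + 2cos(α−β) − 2d(sin α + sin β) = 106.758604; p = √p² = 10.332406; φ = atan2(cos α + cos β, d − sin α − sin β) − atan2(2, p) = -0.065696 rad; t = (α − φ) mod 2π = 5.495912 rad, q = (β − φ) mod 2π = 0.916168 rad → L = 2.48·(5.495912 + 10.332406 + 0.916168) = 2.48·16.744485 = 41.526322 m
RLR: c = (6 − d² + 2cos(α−β) + 2d(sin α − sin β))/8 = -16.834175, |c| > 1 → infeasible
LRL: c = (6 − d² + 2cos(α−β) − 2d(sin α − sin β))/8 = -8.979144, |c| > 1 → infeasible
Shortest: LSL with L = 26.383186 m ≈ 26.3832 m

26.3832 m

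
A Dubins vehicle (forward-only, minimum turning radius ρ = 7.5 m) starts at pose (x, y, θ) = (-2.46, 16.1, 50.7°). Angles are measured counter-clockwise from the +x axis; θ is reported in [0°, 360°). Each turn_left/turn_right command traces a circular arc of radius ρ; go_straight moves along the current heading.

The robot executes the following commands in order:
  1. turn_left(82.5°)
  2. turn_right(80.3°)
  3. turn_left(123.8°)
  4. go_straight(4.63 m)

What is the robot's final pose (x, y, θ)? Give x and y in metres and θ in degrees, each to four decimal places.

set_pose: (x, y, θ) = (-2.4600, 16.1000, 50.7000°), ρ = 7.5
turn_left(82.5°): centre at ρ to the left, rotate +82.5° → (-2.7965, 25.9845, 133.2000°)
turn_right(80.3°): centre at ρ to the right, rotate −80.3° → (-3.3112, 35.6426, 52.9000°)
turn_left(123.8°): centre at ρ to the left, rotate +123.8° → (-8.8613, 47.6542, 176.7000°)
go_straight(4.63): x += 4.63·cos θ, y += 4.63·sin θ → (-13.4836, 47.9208, 176.7000°)

(-13.4836, 47.9208, 176.7000°)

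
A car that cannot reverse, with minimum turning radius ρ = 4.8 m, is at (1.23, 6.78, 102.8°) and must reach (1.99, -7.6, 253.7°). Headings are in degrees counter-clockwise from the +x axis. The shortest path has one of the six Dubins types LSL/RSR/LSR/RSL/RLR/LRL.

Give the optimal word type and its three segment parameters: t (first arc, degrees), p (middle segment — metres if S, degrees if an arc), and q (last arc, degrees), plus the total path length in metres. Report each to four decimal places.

Let ψ = atan2(Δy, Δx) = atan2(-14.38, 0.76) = -86.9747° be the start→goal bearing.
Normalize: d = |goal − start| / ρ = 14.400069/4.8 = 3.000014, α = (θ_start − ψ) mod 360° = 189.7747° = 3.312193 rad, β = (θ_goal − ψ) mod 360° = 340.6747° = 5.945895 rad.
Common terms: sin α = -0.169774, cos α = -0.985483, sin β = -0.330932, cos β = 0.943655, cos(α−β) = -0.873772, d² = 9.000087. Work in radians in the unit-radius frame; every candidate has L = ρ·(t + p + q).
LSL: p² = 2 + d² − 2cos(α−β) + 2d(sin α − sin β) = 13.714584; p = √p² = 3.703321; φ = atan2(cos β − cos α, d + sin α − sin β) = 0.547930 rad; t = (φ − α) mod 2π = 3.518922 rad, q = (β − φ) mod 2π = 5.397965 rad → L = 4.8·(3.518922 + 3.703321 + 5.397965) = 4.8·12.620208 = 60.576997 m
RSR: p² = 2 + d² − 2cos(α−β) + 2d(sin β − sin α) = 11.780679; p = √p² = 3.432299; φ = atan2(cos α − cos β, d − sin α + sin β) = -0.596867 rad; t = (α − φ) mod 2π = 3.909060 rad, q = (φ − β) mod 2π = 6.023609 rad → L = 4.8·(3.909060 + 3.432299 + 6.023609) = 4.8·13.364968 = 64.151847 m
LSR: p² = d² − 2 + 2cos(α−β) + 2d(sin α + sin β) = 2.248295; p = √p² = 1.499432; φ = atan2(−cos α − cos β, d + sin α + sin β) − atan2(−2, p) = 0.944212 rad; t = (φ − α) mod 2π = 3.915204 rad, q = (φ − β) mod 2π = 1.281502 rad → L = 4.8·(3.915204 + 1.499432 + 1.281502) = 4.8·6.696138 = 32.141462 m
RSL: p² = d² − 2 + 2cos(α−β) − 2d(sin α + sin β) = 8.256790; p = √p² = 2.873463; φ = atan2(cos α + cos β, d − sin α − sin β) − atan2(2, p) = -0.620001 rad; t = (α − φ) mod 2π = 3.932193 rad, q = (β − φ) mod 2π = 0.282710 rad → L = 4.8·(3.932193 + 2.873463 + 0.282710) = 4.8·7.088366 = 34.024158 m
RLR: c = (6 − d² + 2cos(α−β) + 2d(sin α − sin β))/8 = -0.472585; p = 2π − arccos c = 4.220167 rad; φ = atan2(cos α − cos β, d − sin α + sin β) = -0.596867 rad; t = (α − φ + p/2) mod 2π = 6.019144 rad, q = (α − β − t + p) mod 2π = 1.850507 rad → L = 4.8·(6.019144 + 4.220167 + 1.850507) = 4.8·12.089818 = 58.031128 m
LRL: c = (6 − d² + 2cos(α−β) − 2d(sin α − sin β))/8 = -0.714323; p = 2π − arccos c = 3.916733 rad; φ = atan2(cos β − cos α, d + sin α − sin β) = 0.547930 rad; t = (φ − α + p/2) mod 2π = 5.477289 rad, q = (β − α − t + p) mod 2π = 1.073146 rad → L = 4.8·(5.477289 + 3.916733 + 1.073146) = 4.8·10.467168 = 50.242404 m
Shortest: LSR with L = 32.141462 m ≈ 32.1415 m
Convert LSR to answer units (arcs ×180/π): t = 3.915204·180/π = 224.3247°, p = ρ·p = 4.8·1.499432 = 7.1973 m, q = 1.281502·180/π = 73.4247°, L = 32.1415 m.

LSR: t = 224.3247°, p = 7.1973 m, q = 73.4247°, L = 32.1415 m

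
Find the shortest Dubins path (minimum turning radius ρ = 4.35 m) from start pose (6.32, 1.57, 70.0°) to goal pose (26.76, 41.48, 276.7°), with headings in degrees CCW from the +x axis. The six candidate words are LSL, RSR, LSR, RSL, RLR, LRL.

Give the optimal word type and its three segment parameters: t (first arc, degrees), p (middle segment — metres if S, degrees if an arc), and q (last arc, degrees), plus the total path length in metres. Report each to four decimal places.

LSR: t = 3.6268°, p = 42.0734 m, q = 156.9268°, L = 54.2629 m

Let ψ = atan2(Δy, Δx) = atan2(39.91, 20.44) = 62.8806° be the start→goal bearing.
Normalize: d = |goal − start| / ρ = 44.839733/4.35 = 10.307985, α = (θ_start − ψ) mod 360° = 7.1194° = 0.124256 rad, β = (θ_goal − ψ) mod 360° = 213.8194° = 3.731852 rad.
Common terms: sin α = 0.123937, cos α = 0.992290, sin β = -0.556576, cos β = -0.830796, cos(α−β) = -0.893371, d² = 106.254549. Work in radians in the unit-radius frame; every candidate has L = ρ·(t + p + q).
LSL: p² = 2 + d² − 2cos(α−β) + 2d(sin α − sin β) = 124.070731; p = √p² = 11.138704; φ = atan2(cos β − cos α, d + sin α − sin β) = -0.164411 rad; t = (φ − α) mod 2π = 5.994518 rad, q = (β − φ) mod 2π = 3.896263 rad → L = 4.35·(5.994518 + 11.138704 + 3.896263) = 4.35·21.029485 = 91.478260 m
RSR: p² = 2 + d² − 2cos(α−β) + 2d(sin β − sin α) = 96.011852; p = √p² = 9.798564; φ = atan2(cos α − cos β, d − sin α + sin β) = 0.187147 rad; t = (α − φ) mod 2π = 6.220295 rad, q = (φ − β) mod 2π = 2.738480 rad → L = 4.35·(6.220295 + 9.798564 + 2.738480) = 4.35·18.757339 = 81.594424 m
LSR: p² = d² − 2 + 2cos(α−β) + 2d(sin α + sin β) = 93.548521; p = √p² = 9.672048; φ = atan2(−cos α − cos β, d + sin α + sin β) − atan2(−2, p) = 0.187556 rad; t = (φ − α) mod 2π = 0.063300 rad, q = (φ − β) mod 2π = 2.738889 rad → L = 4.35·(0.063300 + 9.672048 + 2.738889) = 4.35·12.474237 = 54.262932 m
RSL: p² = d² − 2 + 2cos(α−β) − 2d(sin α + sin β) = 111.387091; p = √p² = 10.554008; φ = atan2(cos α + cos β, d − sin α − sin β) − atan2(2, p) = -0.172246 rad; t = (α − φ) mod 2π = 0.296502 rad, q = (β − φ) mod 2π = 3.904098 rad → L = 4.35·(0.296502 + 10.554008 + 3.904098) = 4.35·14.754609 = 64.182547 m
RLR: c = (6 − d² + 2cos(α−β) + 2d(sin α − sin β))/8 = -11.001482, |c| > 1 → infeasible
LRL: c = (6 − d² + 2cos(α−β) − 2d(sin α − sin β))/8 = -14.508841, |c| > 1 → infeasible
Shortest: LSR with L = 54.262932 m ≈ 54.2629 m
Convert LSR to answer units (arcs ×180/π): t = 0.063300·180/π = 3.6268°, p = ρ·p = 4.35·9.672048 = 42.0734 m, q = 2.738889·180/π = 156.9268°, L = 54.2629 m.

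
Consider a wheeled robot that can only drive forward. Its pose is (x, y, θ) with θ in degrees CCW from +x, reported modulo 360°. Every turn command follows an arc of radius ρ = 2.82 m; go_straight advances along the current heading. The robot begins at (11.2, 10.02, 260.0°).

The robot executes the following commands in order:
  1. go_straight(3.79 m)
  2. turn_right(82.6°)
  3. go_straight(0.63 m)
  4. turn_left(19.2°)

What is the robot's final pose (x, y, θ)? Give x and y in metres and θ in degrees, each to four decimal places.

(6.0739, 3.8741, 196.6000°)

set_pose: (x, y, θ) = (11.2000, 10.0200, 260.0000°), ρ = 2.82
go_straight(3.79): x += 3.79·cos θ, y += 3.79·sin θ → (10.5419, 6.2876, 260.0000°)
turn_right(82.6°): centre at ρ to the right, rotate −82.6° → (7.6368, 3.9602, 177.4000°)
go_straight(0.63): x += 0.63·cos θ, y += 0.63·sin θ → (7.0074, 3.9887, 177.4000°)
turn_left(19.2°): centre at ρ to the left, rotate +19.2° → (6.0739, 3.8741, 196.6000°)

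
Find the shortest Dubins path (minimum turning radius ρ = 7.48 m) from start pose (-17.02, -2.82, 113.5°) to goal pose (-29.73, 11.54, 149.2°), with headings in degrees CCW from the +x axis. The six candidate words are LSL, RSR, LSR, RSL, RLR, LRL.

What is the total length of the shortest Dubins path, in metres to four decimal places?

19.2520 m

Let ψ = atan2(Δy, Δx) = atan2(14.36, -12.71) = 131.5120° be the start→goal bearing.
Normalize: d = |goal − start| / ρ = 19.176905/7.48 = 2.563757, α = (θ_start − ψ) mod 360° = 341.9880° = 5.968817 rad, β = (θ_goal − ψ) mod 360° = 17.6880° = 0.308715 rad.
Common terms: sin α = -0.309216, cos α = 0.950992, sin β = 0.303834, cos β = 0.952725, cos(α−β) = 0.812084, d² = 6.572852. Work in radians in the unit-radius frame; every candidate has L = ρ·(t + p + q).
LSL: p² = 2 + d² − 2cos(α−β) + 2d(sin α − sin β) = 3.805264; p = √p² = 1.950708; φ = atan2(cos β − cos α, d + sin α − sin β) = 0.000888 rad; t = (φ − α) mod 2π = 0.315256 rad, q = (β − φ) mod 2π = 0.307826 rad → L = 7.48·(0.315256 + 1.950708 + 0.307826) = 7.48·2.573791 = 19.251957 m
RSR: p² = 2 + d² − 2cos(α−β) + 2d(sin β − sin α) = 10.092106; p = √p² = 3.176808; φ = atan2(cos α − cos β, d − sin α + sin β) = -0.000545 rad; t = (α − φ) mod 2π = 5.969363 rad, q = (φ − β) mod 2π = 5.973925 rad → L = 7.48·(5.969363 + 3.176808 + 5.973925) = 7.48·15.120096 = 113.098315 m
LSR: p² = d² − 2 + 2cos(α−β) + 2d(sin α + sin β) = 6.169426; p = √p² = 2.483833; φ = atan2(−cos α − cos β, d + sin α + sin β) − atan2(−2, p) = 0.038186 rad; t = (φ − α) mod 2π = 0.352554 rad, q = (φ − β) mod 2π = 6.012657 rad → L = 7.48·(0.352554 + 2.483833 + 6.012657) = 7.48·8.849044 = 66.190850 m
RSL: p² = d² − 2 + 2cos(α−β) − 2d(sin α + sin β) = 6.224612; p = √p² = 2.494917; φ = atan2(cos α + cos β, d − sin α − sin β) − atan2(2, p) = -0.038021 rad; t = (α − φ) mod 2π = 6.006839 rad, q = (β − φ) mod 2π = 0.346736 rad → L = 7.48·(6.006839 + 2.494917 + 0.346736) = 7.48·8.848492 = 66.186720 m
RLR: c = (6 − d² + 2cos(α−β) + 2d(sin α − sin β))/8 = -0.261513; p = 2π − arccos c = 4.447799 rad; φ = atan2(cos α − cos β, d − sin α + sin β) = -0.000545 rad; t = (α − φ + p/2) mod 2π = 1.910077 rad, q = (α − β − t + p) mod 2π = 1.914640 rad → L = 7.48·(1.910077 + 4.447799 + 1.914640) = 7.48·8.272516 = 61.878419 m
LRL: c = (6 − d² + 2cos(α−β) − 2d(sin α − sin β))/8 = 0.524342; p = 2π − arccos c = 5.264331 rad; φ = atan2(cos β − cos α, d + sin α − sin β) = 0.000888 rad; t = (φ − α + p/2) mod 2π = 2.947422 rad, q = (β − α − t + p) mod 2π = 2.939992 rad → L = 7.48·(2.947422 + 5.264331 + 2.939992) = 7.48·11.151745 = 83.415053 m
Shortest: LSL with L = 19.251957 m ≈ 19.2520 m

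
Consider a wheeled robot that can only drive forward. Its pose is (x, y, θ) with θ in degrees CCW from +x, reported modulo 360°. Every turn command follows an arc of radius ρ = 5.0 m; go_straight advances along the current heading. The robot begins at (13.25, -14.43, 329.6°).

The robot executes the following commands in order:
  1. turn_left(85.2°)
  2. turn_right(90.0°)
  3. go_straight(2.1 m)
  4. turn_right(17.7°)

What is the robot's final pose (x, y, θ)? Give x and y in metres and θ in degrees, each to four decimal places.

set_pose: (x, y, θ) = (13.2500, -14.4300, 329.6000°), ρ = 5.0
turn_left(85.2°): centre at ρ to the left, rotate +85.2° → (19.8659, -12.9996, 414.8000° ≡ 54.8000°)
turn_right(90.0°): centre at ρ to the right, rotate −90.0° → (26.8338, -11.7960, -35.2000° ≡ 324.8000°)
go_straight(2.1): x += 2.1·cos θ, y += 2.1·sin θ → (28.5498, -13.0065, 324.8000°)
turn_right(17.7°): centre at ρ to the right, rotate −17.7° → (29.6555, -14.0762, 307.1000°)

(29.6555, -14.0762, 307.1000°)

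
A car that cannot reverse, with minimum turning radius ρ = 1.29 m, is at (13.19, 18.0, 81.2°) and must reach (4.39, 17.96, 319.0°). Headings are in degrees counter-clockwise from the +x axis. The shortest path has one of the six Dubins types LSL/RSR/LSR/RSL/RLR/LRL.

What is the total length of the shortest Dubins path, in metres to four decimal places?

Let ψ = atan2(Δy, Δx) = atan2(-0.04, -8.80) = -179.7396° be the start→goal bearing.
Normalize: d = |goal − start| / ρ = 8.800091/1.29 = 6.821776, α = (θ_start − ψ) mod 360° = 260.9396° = 4.554255 rad, β = (θ_goal − ψ) mod 360° = 138.7396° = 2.421462 rad.
Common terms: sin α = -0.987523, cos α = -0.157476, sin β = 0.659483, cos β = -0.751720, cos(α−β) = -0.532876, d² = 46.536626. Work in radians in the unit-radius frame; every candidate has L = ρ·(t + p + q).
LSL: p² = 2 + d² − 2cos(α−β) + 2d(sin α − sin β) = 27.131374; p = √p² = 5.208779; φ = atan2(cos β − cos α, d + sin α − sin β) = -0.114334 rad; t = (φ − α) mod 2π = 1.614597 rad, q = (β − φ) mod 2π = 2.535796 rad → L = 1.29·(1.614597 + 5.208779 + 2.535796) = 1.29·9.359172 = 12.073331 m
RSR: p² = 2 + d² − 2cos(α−β) + 2d(sin β − sin α) = 72.073384; p = √p² = 8.489604; φ = atan2(cos α − cos β, d − sin α + sin β) = 0.070054 rad; t = (α − φ) mod 2π = 4.484201 rad, q = (φ − β) mod 2π = 3.931777 rad → L = 1.29·(4.484201 + 8.489604 + 3.931777) = 1.29·16.905582 = 21.808201 m
LSR: p² = d² − 2 + 2cos(α−β) + 2d(sin α + sin β) = 38.995242; p = √p² = 6.244617; φ = atan2(−cos α − cos β, d + sin α + sin β) − atan2(−2, p) = 0.449060 rad; t = (φ − α) mod 2π = 2.177991 rad, q = (φ − β) mod 2π = 4.310783 rad → L = 1.29·(2.177991 + 6.244617 + 4.310783) = 1.29·12.733391 = 16.426074 m
RSL: p² = d² − 2 + 2cos(α−β) − 2d(sin α + sin β) = 47.946506; p = √p² = 6.924342; φ = atan2(cos α + cos β, d − sin α − sin β) − atan2(2, p) = -0.407668 rad; t = (α − φ) mod 2π = 4.961923 rad, q = (β − φ) mod 2π = 2.829130 rad → L = 1.29·(4.961923 + 6.924342 + 2.829130) = 1.29·14.715395 = 18.982859 m
RLR: c = (6 − d² + 2cos(α−β) + 2d(sin α − sin β))/8 = -8.009173, |c| > 1 → infeasible
LRL: c = (6 − d² + 2cos(α−β) − 2d(sin α − sin β))/8 = -2.391422, |c| > 1 → infeasible
Shortest: LSL with L = 12.073331 m ≈ 12.0733 m

12.0733 m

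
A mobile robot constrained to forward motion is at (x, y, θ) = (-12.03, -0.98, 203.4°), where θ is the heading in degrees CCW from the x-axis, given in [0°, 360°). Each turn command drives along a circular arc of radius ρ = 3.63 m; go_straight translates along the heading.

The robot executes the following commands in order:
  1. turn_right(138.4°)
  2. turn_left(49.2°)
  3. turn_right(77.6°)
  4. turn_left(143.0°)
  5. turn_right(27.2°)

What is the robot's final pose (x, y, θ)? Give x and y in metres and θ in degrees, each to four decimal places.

set_pose: (x, y, θ) = (-12.0300, -0.9800, 203.4000°), ρ = 3.63
turn_right(138.4°): centre at ρ to the right, rotate −138.4° → (-16.7615, 3.8856, 65.0000°)
turn_left(49.2°): centre at ρ to the left, rotate +49.2° → (-16.7404, 6.9077, 114.2000°)
turn_right(77.6°): centre at ρ to the right, rotate −77.6° → (-15.5937, 11.3099, 36.6000°)
turn_left(143.0°): centre at ρ to the left, rotate +143.0° → (-17.7327, 17.8541, 179.6000°)
turn_right(27.2°): centre at ρ to the right, rotate −27.2° → (-19.3891, 18.2671, 152.4000°)

(-19.3891, 18.2671, 152.4000°)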